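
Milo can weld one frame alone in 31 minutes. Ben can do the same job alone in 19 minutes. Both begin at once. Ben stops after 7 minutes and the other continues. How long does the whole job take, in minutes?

372/19 minutes

In the first 7 minutes the combined rate is 50/589, so 350/589 of the job is done, leaving 239/589.
After Ben leaves the rate is 1/31 per minute; the remaining 239/589 takes 239/19 minutes.
Total = 7 + 239/19 = 372/19 minutes.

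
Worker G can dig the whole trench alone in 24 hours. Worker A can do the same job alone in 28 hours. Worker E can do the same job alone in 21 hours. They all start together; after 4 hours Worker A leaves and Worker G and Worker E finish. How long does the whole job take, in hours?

48/5 hours

In the first 4 hours the combined rate is 1/8, so 1/2 of the job is done, leaving 1/2.
After Worker A leaves the rate is 5/56 per hour; the remaining 1/2 takes 28/5 hours.
Total = 4 + 28/5 = 48/5 hours.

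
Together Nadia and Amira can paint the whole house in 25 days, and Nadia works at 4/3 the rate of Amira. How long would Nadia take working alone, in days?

Let Amira's rate be r; then Nadia's rate is (4/3)r, so together (4/3 + 1)r = (7/3)r = 1/25.
Thus r = 3/175 per day.
Amira alone: 175/3 days; Nadia alone: 175/4 days.

175/4 days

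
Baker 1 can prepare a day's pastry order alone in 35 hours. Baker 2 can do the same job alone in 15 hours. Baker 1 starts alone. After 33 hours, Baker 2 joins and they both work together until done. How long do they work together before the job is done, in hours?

3/5 hours

In the first 33 hours Baker 1 alone does 33/35 of the job, leaving 2/35.
Once everyone is working, combined rate: 1/35 + 1/15 = (3 + 7)/105 = 10/105 = 2/21 per hour.
Remaining 2/35 at 2/21 per hour takes 3/5 hours.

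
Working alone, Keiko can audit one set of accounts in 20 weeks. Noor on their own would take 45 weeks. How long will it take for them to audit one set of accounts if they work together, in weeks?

180/13 weeks

Combined rate: 1/20 + 1/45 = (9 + 4)/180 = 13/180 per week.
Time = 1 ÷ (13/180) = 180/13 weeks.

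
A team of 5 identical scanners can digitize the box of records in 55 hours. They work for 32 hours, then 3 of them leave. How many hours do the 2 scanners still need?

115/2 hours

One scanner does 1/275 of the job per hour.
After 32 hours with 5 scanners, 32/55 is done (23/55 left).
With 2 scanners the rate is 2/275, so the rest takes 23/55 ÷ 2/275 = 115/2 hours.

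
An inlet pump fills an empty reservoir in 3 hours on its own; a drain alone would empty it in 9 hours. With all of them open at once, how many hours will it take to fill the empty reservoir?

Net rate = 1/3 − 1/9 = (3 − 1)/9 = 2/9 per hour.
Filling time = 1 ÷ (2/9) = 9/2 hours.

9/2 hours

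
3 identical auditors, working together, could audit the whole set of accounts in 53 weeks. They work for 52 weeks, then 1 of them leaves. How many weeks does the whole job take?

107/2 weeks

One auditor does 1/159 of the job per week.
After 52 weeks with 3 auditors, 52/53 is done (1/53 left).
With 2 auditors the rate is 2/159, so the rest takes 1/53 ÷ 2/159 = 3/2 weeks.
Total = 52 + 3/2 = 107/2 weeks.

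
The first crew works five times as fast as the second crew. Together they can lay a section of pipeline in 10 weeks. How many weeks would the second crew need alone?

60 weeks

Let the second crew's rate be r; then the first crew's rate is 5r, so together (5 + 1)r = 6r = 1/10.
Thus r = 1/60 per week.
The second crew alone: 60 weeks; the first crew alone: 12 weeks.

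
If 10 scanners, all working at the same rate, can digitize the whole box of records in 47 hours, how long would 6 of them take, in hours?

235/3 hours

Total work is 10·47 = 470 scanner-hours.
With 6 scanners: 470/6 = 235/3 hours.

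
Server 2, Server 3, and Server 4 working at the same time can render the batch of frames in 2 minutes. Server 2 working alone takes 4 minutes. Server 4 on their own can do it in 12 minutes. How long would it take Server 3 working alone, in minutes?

6 minutes

Combined rate is 1/2 per minute.
Known contribution: 1/4 + 1/12 = (3 + 1)/12 = 4/12 = 1/3 per minute.
So Server 3's rate is 1/2 − 1/3 = 1/6, meaning 6 minutes alone.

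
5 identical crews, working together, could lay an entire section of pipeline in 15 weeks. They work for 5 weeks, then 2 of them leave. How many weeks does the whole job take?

65/3 weeks

One crew does 1/75 of the job per week.
After 5 weeks with 5 crews, 1/3 is done (2/3 left).
With 3 crews the rate is 3/75 = 1/25, so the rest takes 2/3 ÷ 1/25 = 50/3 weeks.
Total = 5 + 50/3 = 65/3 weeks.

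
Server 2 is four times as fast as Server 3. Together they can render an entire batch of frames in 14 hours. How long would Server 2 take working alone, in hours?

Let Server 3's rate be r; then Server 2's rate is 4r, so together (4 + 1)r = 5r = 1/14.
Thus r = 1/70 per hour.
Server 3 alone: 70 hours; Server 2 alone: 35/2 hours.

35/2 hours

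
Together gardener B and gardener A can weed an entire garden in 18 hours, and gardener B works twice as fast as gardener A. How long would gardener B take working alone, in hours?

27 hours

Let gardener A's rate be r; then gardener B's rate is 2r, so together (2 + 1)r = 3r = 1/18.
Thus r = 1/54 per hour.
Gardener A alone: 54 hours; gardener B alone: 27 hours.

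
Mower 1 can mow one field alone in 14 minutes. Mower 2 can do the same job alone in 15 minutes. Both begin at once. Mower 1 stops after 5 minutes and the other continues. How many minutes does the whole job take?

In the first 5 minutes the combined rate is 29/210, so 29/42 of the job is done, leaving 13/42.
After Mower 1 leaves the rate is 1/15 per minute; the remaining 13/42 takes 65/14 minutes.
Total = 5 + 65/14 = 135/14 minutes.

135/14 minutes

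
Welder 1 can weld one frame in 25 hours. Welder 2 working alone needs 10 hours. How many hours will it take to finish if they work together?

Combined rate: 1/25 + 1/10 = (2 + 5)/50 = 7/50 per hour.
Time = 1 ÷ (7/50) = 50/7 hours.

50/7 hours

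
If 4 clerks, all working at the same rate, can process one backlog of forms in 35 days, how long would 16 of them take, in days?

Total work is 4·35 = 140 clerk-days.
With 16 clerks: 140/16 = 35/4 days.

35/4 days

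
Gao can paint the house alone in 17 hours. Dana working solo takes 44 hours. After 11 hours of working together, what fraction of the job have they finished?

61/68

Combined rate: 1/17 + 1/44 = (44 + 17)/748 = 61/748 per hour.
In 11 hours they complete 11·61/748 = 61/68 of the job.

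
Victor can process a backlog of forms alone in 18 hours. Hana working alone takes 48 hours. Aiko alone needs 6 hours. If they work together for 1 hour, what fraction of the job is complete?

35/144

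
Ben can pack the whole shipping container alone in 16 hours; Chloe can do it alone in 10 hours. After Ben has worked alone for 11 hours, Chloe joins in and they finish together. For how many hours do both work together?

25/13 hours

In 11 hours Ben does 11/16 of the job, leaving 5/16.
Ben and Chloe together work at 13/80 per hour, so finishing takes 5/16 ÷ 13/80 = 25/13 hours.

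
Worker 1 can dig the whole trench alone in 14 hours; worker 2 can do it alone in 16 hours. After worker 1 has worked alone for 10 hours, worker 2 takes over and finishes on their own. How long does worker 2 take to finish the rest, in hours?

32/7 hours

In 10 hours worker 1 does 10/14 = 5/7 of the job, leaving 2/7.
Worker 2 works at 1/16 per hour, so finishing takes 2/7 ÷ 1/16 = 32/7 hours.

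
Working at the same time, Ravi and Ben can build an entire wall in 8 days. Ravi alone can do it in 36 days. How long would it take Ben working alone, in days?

72/7 days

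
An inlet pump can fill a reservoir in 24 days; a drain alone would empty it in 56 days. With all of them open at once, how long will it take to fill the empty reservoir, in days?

42 days

Net rate = 1/24 − 1/56 = (7 − 3)/168 = 4/168 = 1/42 per day.
Filling time = 1 ÷ (1/42) = 42 days.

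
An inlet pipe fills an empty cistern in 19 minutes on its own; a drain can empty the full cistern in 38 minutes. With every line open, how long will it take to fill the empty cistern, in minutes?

Net rate = 1/19 − 1/38 = (2 − 1)/38 = 1/38 per minute.
Filling time = 1 ÷ (1/38) = 38 minutes.

38 minutes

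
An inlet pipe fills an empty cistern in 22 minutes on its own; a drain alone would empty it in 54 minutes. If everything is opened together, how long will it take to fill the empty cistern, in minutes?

Net rate = 1/22 − 1/54 = (27 − 11)/594 = 16/594 = 8/297 per minute.
Filling time = 1 ÷ (8/297) = 297/8 minutes.

297/8 minutes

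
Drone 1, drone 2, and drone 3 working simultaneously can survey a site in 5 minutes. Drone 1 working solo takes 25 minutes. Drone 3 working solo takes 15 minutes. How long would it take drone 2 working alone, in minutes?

Combined rate is 1/5 per minute.
Known contribution: 1/25 + 1/15 = (3 + 5)/75 = 8/75 per minute.
So drone 2's rate is 1/5 − 8/75 = 7/75, meaning 75/7 minutes alone.

75/7 minutes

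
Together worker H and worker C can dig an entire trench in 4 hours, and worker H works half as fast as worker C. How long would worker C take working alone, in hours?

6 hours

Let worker C's rate be r; then worker H's rate is (1/2)r, so together (1/2 + 1)r = (3/2)r = 1/4.
Thus r = 1/6 per hour.
Worker C alone: 6 hours; worker H alone: 12 hours.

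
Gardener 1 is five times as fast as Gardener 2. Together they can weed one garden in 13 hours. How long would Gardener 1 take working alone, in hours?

78/5 hours

Let Gardener 2's rate be r; then Gardener 1's rate is 5r, so together (5 + 1)r = 6r = 1/13.
Thus r = 1/78 per hour.
Gardener 2 alone: 78 hours; Gardener 1 alone: 78/5 hours.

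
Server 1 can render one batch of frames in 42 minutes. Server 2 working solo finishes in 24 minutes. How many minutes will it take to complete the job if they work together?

168/11 minutes

Combined rate: 1/42 + 1/24 = (4 + 7)/168 = 11/168 per minute.
Time = 1 ÷ (11/168) = 168/11 minutes.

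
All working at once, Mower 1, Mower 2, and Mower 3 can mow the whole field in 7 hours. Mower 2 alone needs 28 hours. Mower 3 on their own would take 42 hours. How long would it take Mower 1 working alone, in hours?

Combined rate is 1/7 per hour.
Known contribution: 1/28 + 1/42 = (3 + 2)/84 = 5/84 per hour.
So Mower 1's rate is 1/7 − 5/84 = 1/12, meaning 12 hours alone.

12 hours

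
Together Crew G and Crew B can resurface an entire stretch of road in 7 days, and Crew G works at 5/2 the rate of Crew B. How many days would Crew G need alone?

Let Crew B's rate be r; then Crew G's rate is (5/2)r, so together (5/2 + 1)r = (7/2)r = 1/7.
Thus r = 2/49 per day.
Crew B alone: 49/2 days; Crew G alone: 49/5 days.

49/5 days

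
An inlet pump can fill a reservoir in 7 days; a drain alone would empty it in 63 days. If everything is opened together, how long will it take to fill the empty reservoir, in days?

Net rate = 1/7 − 1/63 = (9 − 1)/63 = 8/63 per day.
Filling time = 1 ÷ (8/63) = 63/8 days.

63/8 days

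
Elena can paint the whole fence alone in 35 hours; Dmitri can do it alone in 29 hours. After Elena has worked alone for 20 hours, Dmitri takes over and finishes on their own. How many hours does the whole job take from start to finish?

In 20 hours Elena does 20/35 = 4/7 of the job, leaving 3/7.
Dmitri works at 1/29 per hour, so finishing takes 3/7 ÷ 1/29 = 87/7 hours.
Total time = 20 + 87/7 = 227/7 hours.

227/7 hours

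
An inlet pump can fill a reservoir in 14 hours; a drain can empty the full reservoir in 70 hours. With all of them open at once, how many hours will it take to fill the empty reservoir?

35/2 hours

Net rate = 1/14 − 1/70 = (5 − 1)/70 = 4/70 = 2/35 per hour.
Filling time = 1 ÷ (2/35) = 35/2 hours.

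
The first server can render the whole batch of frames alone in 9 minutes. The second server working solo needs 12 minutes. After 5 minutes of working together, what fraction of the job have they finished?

Combined rate: 1/9 + 1/12 = (4 + 3)/36 = 7/36 per minute.
In 5 minutes they complete 5·7/36 = 35/36 of the job.

35/36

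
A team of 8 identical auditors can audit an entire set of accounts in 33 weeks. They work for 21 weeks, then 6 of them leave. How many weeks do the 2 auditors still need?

48 weeks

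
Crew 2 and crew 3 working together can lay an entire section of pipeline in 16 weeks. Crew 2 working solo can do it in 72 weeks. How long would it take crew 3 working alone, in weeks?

144/7 weeks

Combined rate is 1/16 per week.
Known contribution: 1/72 per week.
So crew 3's rate is 1/16 − 1/72 = 7/144, meaning 144/7 weeks alone.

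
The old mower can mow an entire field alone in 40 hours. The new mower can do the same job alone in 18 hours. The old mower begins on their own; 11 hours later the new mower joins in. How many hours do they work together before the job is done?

In the first 11 hours the old mower alone does 11/40 of the job, leaving 29/40.
Once everyone is working, combined rate: 1/40 + 1/18 = (9 + 20)/360 = 29/360 per hour.
Remaining 29/40 at 29/360 per hour takes 9 hours.

9 hours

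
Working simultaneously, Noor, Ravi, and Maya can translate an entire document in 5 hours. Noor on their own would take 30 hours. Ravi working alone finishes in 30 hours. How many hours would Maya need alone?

15/2 hours

Combined rate is 1/5 per hour.
Known contribution: 1/30 + 1/30 = (1 + 1)/30 = 2/30 = 1/15 per hour.
So Maya's rate is 1/5 − 1/15 = 2/15, meaning 15/2 hours alone.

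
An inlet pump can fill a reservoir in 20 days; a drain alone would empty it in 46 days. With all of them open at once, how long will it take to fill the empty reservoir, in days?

460/13 days

Net rate = 1/20 − 1/46 = (23 − 10)/460 = 13/460 per day.
Filling time = 1 ÷ (13/460) = 460/13 days.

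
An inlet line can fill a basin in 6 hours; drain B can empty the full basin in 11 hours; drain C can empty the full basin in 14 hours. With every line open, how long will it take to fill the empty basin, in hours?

Net rate = 1/6 − 1/11 − 1/14 = (77 − 42 − 33)/462 = 2/462 = 1/231 per hour.
Filling time = 1 ÷ (1/231) = 231 hours.

231 hours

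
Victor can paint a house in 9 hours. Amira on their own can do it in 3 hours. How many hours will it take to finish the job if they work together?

9/4 hours

Combined rate: 1/9 + 1/3 = (1 + 3)/9 = 4/9 per hour.
Time = 1 ÷ (4/9) = 9/4 hours.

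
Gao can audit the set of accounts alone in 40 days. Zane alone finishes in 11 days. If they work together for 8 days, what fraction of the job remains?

4/55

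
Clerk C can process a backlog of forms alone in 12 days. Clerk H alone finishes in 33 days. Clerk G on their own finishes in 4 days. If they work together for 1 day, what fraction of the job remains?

7/11

Combined rate: 1/12 + 1/33 + 1/4 = (11 + 4 + 33)/132 = 48/132 = 4/11 per day.
In 1 day they complete 1·4/11 = 4/11 of the job.
So 7/11 remains.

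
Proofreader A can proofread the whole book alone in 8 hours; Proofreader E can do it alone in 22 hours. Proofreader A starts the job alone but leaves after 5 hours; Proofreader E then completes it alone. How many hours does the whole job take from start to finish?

In 5 hours Proofreader A does 5/8 of the job, leaving 3/8.
Proofreader E works at 1/22 per hour, so finishing takes 3/8 ÷ 1/22 = 33/4 hours.
Total time = 5 + 33/4 = 53/4 hours.

53/4 hours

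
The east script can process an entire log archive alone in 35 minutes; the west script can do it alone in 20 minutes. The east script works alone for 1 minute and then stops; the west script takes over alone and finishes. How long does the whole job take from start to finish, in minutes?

143/7 minutes

In 1 minute the east script does 1/35 of the job, leaving 34/35.
The west script works at 1/20 per minute, so finishing takes 34/35 ÷ 1/20 = 136/7 minutes.
Total time = 1 + 136/7 = 143/7 minutes.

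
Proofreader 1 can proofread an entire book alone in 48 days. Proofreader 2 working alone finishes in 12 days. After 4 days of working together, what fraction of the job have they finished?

Combined rate: 1/48 + 1/12 = (1 + 4)/48 = 5/48 per day.
In 4 days they complete 4·5/48 = 5/12 of the job.

5/12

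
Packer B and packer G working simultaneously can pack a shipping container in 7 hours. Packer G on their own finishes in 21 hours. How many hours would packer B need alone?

21/2 hours

Combined rate is 1/7 per hour.
Known contribution: 1/21 per hour.
So packer B's rate is 1/7 − 1/21 = 2/21, meaning 21/2 hours alone.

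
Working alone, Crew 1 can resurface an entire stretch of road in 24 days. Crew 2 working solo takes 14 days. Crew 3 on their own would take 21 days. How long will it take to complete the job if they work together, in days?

Combined rate: 1/24 + 1/14 + 1/21 = (7 + 12 + 8)/168 = 27/168 = 9/56 per day.
Time = 1 ÷ (9/56) = 56/9 days.

56/9 days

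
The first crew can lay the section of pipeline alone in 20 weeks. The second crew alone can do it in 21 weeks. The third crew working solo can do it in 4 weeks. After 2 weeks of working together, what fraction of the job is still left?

32/105

Combined rate: 1/20 + 1/21 + 1/4 = (21 + 20 + 105)/420 = 146/420 = 73/210 per week.
In 2 weeks they complete 2·73/210 = 73/105 of the job.
So 32/105 remains.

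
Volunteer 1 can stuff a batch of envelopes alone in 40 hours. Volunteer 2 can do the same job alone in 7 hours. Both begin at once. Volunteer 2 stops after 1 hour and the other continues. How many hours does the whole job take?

240/7 hours

In the first 1 hour the combined rate is 47/280, so 47/280 of the job is done, leaving 233/280.
After Volunteer 2 leaves the rate is 1/40 per hour; the remaining 233/280 takes 233/7 hours.
Total = 1 + 233/7 = 240/7 hours.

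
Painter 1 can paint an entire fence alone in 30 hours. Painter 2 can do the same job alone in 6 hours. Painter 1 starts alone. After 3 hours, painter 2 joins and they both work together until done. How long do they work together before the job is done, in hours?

9/2 hours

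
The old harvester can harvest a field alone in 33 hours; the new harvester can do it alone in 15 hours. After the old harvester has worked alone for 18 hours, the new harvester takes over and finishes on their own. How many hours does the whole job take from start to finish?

In 18 hours the old harvester does 18/33 = 6/11 of the job, leaving 5/11.
The new harvester works at 1/15 per hour, so finishing takes 5/11 ÷ 1/15 = 75/11 hours.
Total time = 18 + 75/11 = 273/11 hours.

273/11 hours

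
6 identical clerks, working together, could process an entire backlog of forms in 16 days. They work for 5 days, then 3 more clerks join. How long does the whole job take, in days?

37/3 days

One clerk does 1/96 of the job per day.
After 5 days with 6 clerks, 5/16 is done (11/16 left).
With 9 clerks the rate is 9/96 = 3/32, so the rest takes 11/16 ÷ 3/32 = 22/3 days.
Total = 5 + 22/3 = 37/3 days.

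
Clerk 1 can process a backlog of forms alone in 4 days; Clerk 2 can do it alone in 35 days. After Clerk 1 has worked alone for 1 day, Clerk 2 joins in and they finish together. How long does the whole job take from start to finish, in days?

48/13 days

In 1 day Clerk 1 does 1/4 of the job, leaving 3/4.
Clerk 1 and Clerk 2 together work at 39/140 per day, so finishing takes 3/4 ÷ 39/140 = 35/13 days.
Total time = 1 + 35/13 = 48/13 days.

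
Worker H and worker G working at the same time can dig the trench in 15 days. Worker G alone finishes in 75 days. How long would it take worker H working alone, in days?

Combined rate is 1/15 per day.
Known contribution: 1/75 per day.
So worker H's rate is 1/15 − 1/75 = 4/75, meaning 75/4 days alone.

75/4 days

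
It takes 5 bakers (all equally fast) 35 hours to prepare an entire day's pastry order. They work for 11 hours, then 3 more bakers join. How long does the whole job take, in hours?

One baker does 1/175 of the job per hour.
After 11 hours with 5 bakers, 11/35 is done (24/35 left).
With 8 bakers the rate is 8/175, so the rest takes 24/35 ÷ 8/175 = 15 hours.
Total = 11 + 15 = 26 hours.

26 hours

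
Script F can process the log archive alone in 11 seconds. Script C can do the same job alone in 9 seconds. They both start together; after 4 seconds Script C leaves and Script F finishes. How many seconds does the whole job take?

In the first 4 seconds the combined rate is 20/99, so 80/99 of the job is done, leaving 19/99.
After Script C leaves the rate is 1/11 per second; the remaining 19/99 takes 19/9 seconds.
Total = 4 + 19/9 = 55/9 seconds.

55/9 seconds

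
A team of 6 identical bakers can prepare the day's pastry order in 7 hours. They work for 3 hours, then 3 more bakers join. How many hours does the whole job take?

17/3 hours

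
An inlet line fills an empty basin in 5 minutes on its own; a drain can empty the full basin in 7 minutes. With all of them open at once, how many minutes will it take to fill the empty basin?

35/2 minutes

Net rate = 1/5 − 1/7 = (7 − 5)/35 = 2/35 per minute.
Filling time = 1 ÷ (2/35) = 35/2 minutes.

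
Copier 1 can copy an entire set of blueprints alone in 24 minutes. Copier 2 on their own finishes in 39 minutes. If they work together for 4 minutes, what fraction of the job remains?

Combined rate: 1/24 + 1/39 = (13 + 8)/312 = 21/312 = 7/104 per minute.
In 4 minutes they complete 4·7/104 = 7/26 of the job.
So 19/26 remains.

19/26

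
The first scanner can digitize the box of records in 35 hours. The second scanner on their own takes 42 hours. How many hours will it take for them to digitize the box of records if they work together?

Combined rate: 1/35 + 1/42 = (6 + 5)/210 = 11/210 per hour.
Time = 1 ÷ (11/210) = 210/11 hours.

210/11 hours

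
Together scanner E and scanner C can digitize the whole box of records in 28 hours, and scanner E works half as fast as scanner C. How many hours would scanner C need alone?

42 hours

Let scanner C's rate be r; then scanner E's rate is (1/2)r, so together (1/2 + 1)r = (3/2)r = 1/28.
Thus r = 1/42 per hour.
Scanner C alone: 42 hours; scanner E alone: 84 hours.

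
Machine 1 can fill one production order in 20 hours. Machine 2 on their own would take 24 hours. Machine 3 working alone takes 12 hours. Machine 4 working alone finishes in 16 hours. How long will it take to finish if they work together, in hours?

80/19 hours

Combined rate: 1/20 + 1/24 + 1/12 + 1/16 = (12 + 10 + 20 + 15)/240 = 57/240 = 19/80 per hour.
Time = 1 ÷ (19/80) = 80/19 hours.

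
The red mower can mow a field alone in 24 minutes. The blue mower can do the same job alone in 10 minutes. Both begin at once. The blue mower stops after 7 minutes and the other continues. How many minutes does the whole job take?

36/5 minutes

In the first 7 minutes the combined rate is 17/120, so 119/120 of the job is done, leaving 1/120.
After the blue mower leaves the rate is 1/24 per minute; the remaining 1/120 takes 1/5 minutes.
Total = 7 + 1/5 = 36/5 minutes.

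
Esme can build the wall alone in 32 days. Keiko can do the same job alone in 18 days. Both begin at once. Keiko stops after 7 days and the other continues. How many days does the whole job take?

In the first 7 days the combined rate is 25/288, so 175/288 of the job is done, leaving 113/288.
After Keiko leaves the rate is 1/32 per day; the remaining 113/288 takes 113/9 days.
Total = 7 + 113/9 = 176/9 days.

176/9 days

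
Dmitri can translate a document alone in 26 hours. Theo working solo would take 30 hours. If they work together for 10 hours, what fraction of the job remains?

11/39

Combined rate: 1/26 + 1/30 = (15 + 13)/390 = 28/390 = 14/195 per hour.
In 10 hours they complete 10·14/195 = 28/39 of the job.
So 11/39 remains.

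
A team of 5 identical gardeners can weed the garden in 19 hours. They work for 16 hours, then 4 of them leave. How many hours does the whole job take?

One gardener does 1/95 of the job per hour.
After 16 hours with 5 gardeners, 16/19 is done (3/19 left).
With 1 gardener the rate is 1/95, so the rest takes 3/19 ÷ 1/95 = 15 hours.
Total = 16 + 15 = 31 hours.

31 hours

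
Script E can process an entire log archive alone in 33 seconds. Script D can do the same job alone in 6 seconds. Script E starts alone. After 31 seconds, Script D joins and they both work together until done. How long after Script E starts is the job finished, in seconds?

407/13 seconds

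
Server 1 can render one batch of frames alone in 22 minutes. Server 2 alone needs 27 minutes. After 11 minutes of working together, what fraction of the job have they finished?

49/54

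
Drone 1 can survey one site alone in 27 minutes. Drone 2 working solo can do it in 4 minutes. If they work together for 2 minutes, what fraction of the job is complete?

31/54

Combined rate: 1/27 + 1/4 = (4 + 27)/108 = 31/108 per minute.
In 2 minutes they complete 2·31/108 = 31/54 of the job.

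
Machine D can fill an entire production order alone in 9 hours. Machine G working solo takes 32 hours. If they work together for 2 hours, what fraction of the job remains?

103/144

Combined rate: 1/9 + 1/32 = (32 + 9)/288 = 41/288 per hour.
In 2 hours they complete 2·41/288 = 41/144 of the job.
So 103/144 remains.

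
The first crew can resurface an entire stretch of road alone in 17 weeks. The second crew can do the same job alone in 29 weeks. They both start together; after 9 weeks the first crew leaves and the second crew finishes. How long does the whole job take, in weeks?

In the first 9 weeks the combined rate is 46/493, so 414/493 of the job is done, leaving 79/493.
After the first crew leaves the rate is 1/29 per week; the remaining 79/493 takes 79/17 weeks.
Total = 9 + 79/17 = 232/17 weeks.

232/17 weeks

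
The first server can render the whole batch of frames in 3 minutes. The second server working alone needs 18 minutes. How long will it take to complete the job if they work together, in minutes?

With two workers the combined time is the product over the sum: 3·18/(3+18) = 54/21 = 18/7 minutes.

18/7 minutes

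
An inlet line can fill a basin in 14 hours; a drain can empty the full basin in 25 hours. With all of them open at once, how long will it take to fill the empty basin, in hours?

350/11 hours

Net rate = 1/14 − 1/25 = (25 − 14)/350 = 11/350 per hour.
Filling time = 1 ÷ (11/350) = 350/11 hours.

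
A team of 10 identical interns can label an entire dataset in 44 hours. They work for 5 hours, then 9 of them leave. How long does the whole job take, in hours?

395 hours

One intern does 1/440 of the job per hour.
After 5 hours with 10 interns, 5/44 is done (39/44 left).
With 1 intern the rate is 1/440, so the rest takes 39/44 ÷ 1/440 = 390 hours.
Total = 5 + 390 = 395 hours.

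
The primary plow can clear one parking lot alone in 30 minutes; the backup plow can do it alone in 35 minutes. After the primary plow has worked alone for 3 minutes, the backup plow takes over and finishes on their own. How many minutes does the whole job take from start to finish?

69/2 minutes

In 3 minutes the primary plow does 3/30 = 1/10 of the job, leaving 9/10.
The backup plow works at 1/35 per minute, so finishing takes 9/10 ÷ 1/35 = 63/2 minutes.
Total time = 3 + 63/2 = 69/2 minutes.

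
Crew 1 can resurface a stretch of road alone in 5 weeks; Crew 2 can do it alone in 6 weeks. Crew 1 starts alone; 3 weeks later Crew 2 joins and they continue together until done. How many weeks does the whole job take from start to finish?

45/11 weeks

In 3 weeks Crew 1 does 3/5 of the job, leaving 2/5.
Crew 1 and Crew 2 together work at 11/30 per week, so finishing takes 2/5 ÷ 11/30 = 12/11 weeks.
Total time = 3 + 12/11 = 45/11 weeks.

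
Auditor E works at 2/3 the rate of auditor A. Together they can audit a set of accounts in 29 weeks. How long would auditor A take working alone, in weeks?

Let auditor A's rate be r; then auditor E's rate is (2/3)r, so together (2/3 + 1)r = (5/3)r = 1/29.
Thus r = 3/145 per week.
Auditor A alone: 145/3 weeks; auditor E alone: 145/2 weeks.

145/3 weeks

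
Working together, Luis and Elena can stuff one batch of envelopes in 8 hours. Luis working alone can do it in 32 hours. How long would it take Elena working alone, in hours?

32/3 hours

Combined rate is 1/8 per hour.
Known contribution: 1/32 per hour.
So Elena's rate is 1/8 − 1/32 = 3/32, meaning 32/3 hours alone.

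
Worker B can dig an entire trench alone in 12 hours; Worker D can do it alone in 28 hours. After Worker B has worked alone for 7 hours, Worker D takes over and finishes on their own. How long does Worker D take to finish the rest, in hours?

35/3 hours

In 7 hours Worker B does 7/12 of the job, leaving 5/12.
Worker D works at 1/28 per hour, so finishing takes 5/12 ÷ 1/28 = 35/3 hours.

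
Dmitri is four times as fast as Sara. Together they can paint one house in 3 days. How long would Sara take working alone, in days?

15 days

Let Sara's rate be r; then Dmitri's rate is 4r, so together (4 + 1)r = 5r = 1/3.
Thus r = 1/15 per day.
Sara alone: 15 days; Dmitri alone: 15/4 days.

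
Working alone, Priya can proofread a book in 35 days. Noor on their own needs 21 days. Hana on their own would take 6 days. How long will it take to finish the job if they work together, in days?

Combined rate: 1/35 + 1/21 + 1/6 = (6 + 10 + 35)/210 = 51/210 = 17/70 per day.
Time = 1 ÷ (17/70) = 70/17 days.

70/17 days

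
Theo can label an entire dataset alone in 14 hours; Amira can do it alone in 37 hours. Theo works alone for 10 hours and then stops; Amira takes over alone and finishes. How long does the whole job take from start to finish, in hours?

144/7 hours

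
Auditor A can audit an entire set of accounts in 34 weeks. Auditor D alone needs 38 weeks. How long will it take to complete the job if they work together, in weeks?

Combined rate: 1/34 + 1/38 = (19 + 17)/646 = 36/646 = 18/323 per week.
Time = 1 ÷ (18/323) = 323/18 weeks.

323/18 weeks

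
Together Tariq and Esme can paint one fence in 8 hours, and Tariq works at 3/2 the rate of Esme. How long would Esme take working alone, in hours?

Let Esme's rate be r; then Tariq's rate is (3/2)r, so together (3/2 + 1)r = (5/2)r = 1/8.
Thus r = 1/20 per hour.
Esme alone: 20 hours; Tariq alone: 40/3 hours.

20 hours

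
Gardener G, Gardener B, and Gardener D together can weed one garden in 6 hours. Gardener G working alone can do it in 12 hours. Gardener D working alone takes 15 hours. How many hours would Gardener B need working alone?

Combined rate is 1/6 per hour.
Known contribution: 1/12 + 1/15 = (5 + 4)/60 = 9/60 = 3/20 per hour.
So Gardener B's rate is 1/6 − 3/20 = 1/60, meaning 60 hours alone.

60 hours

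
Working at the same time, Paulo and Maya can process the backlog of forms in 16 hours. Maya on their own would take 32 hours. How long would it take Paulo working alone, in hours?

32 hours

Combined rate is 1/16 per hour.
Known contribution: 1/32 per hour.
So Paulo's rate is 1/16 − 1/32 = 1/32, meaning 32 hours alone.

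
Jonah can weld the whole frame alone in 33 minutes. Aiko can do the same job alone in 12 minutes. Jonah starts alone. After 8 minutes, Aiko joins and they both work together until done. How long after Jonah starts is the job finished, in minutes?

In the first 8 minutes Jonah alone does 8/33 of the job, leaving 25/33.
Once everyone is working, combined rate: 1/33 + 1/12 = (4 + 11)/132 = 15/132 = 5/44 per minute.
Remaining 25/33 at 5/44 per minute takes 20/3 minutes.
Total from the start = 8 + 20/3 = 44/3 minutes.

44/3 minutes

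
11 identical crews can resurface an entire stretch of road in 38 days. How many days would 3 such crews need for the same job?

418/3 days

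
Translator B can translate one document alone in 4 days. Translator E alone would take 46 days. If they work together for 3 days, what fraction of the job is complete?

75/92

Combined rate: 1/4 + 1/46 = (23 + 2)/92 = 25/92 per day.
In 3 days they complete 3·25/92 = 75/92 of the job.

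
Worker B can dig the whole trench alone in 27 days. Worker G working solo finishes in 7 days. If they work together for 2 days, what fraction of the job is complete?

Combined rate: 1/27 + 1/7 = (7 + 27)/189 = 34/189 per day.
In 2 days they complete 2·34/189 = 68/189 of the job.

68/189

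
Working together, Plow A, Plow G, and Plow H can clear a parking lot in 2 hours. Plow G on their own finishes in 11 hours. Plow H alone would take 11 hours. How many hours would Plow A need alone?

Combined rate is 1/2 per hour.
Known contribution: 1/11 + 1/11 = (1 + 1)/11 = 2/11 per hour.
So Plow A's rate is 1/2 − 2/11 = 7/22, meaning 22/7 hours alone.

22/7 hours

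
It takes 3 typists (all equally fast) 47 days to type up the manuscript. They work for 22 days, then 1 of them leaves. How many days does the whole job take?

One typist does 1/141 of the job per day.
After 22 days with 3 typists, 22/47 is done (25/47 left).
With 2 typists the rate is 2/141, so the rest takes 25/47 ÷ 2/141 = 75/2 days.
Total = 22 + 75/2 = 119/2 days.

119/2 days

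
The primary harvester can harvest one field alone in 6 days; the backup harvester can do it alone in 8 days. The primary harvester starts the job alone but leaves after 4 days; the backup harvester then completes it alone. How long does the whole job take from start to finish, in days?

20/3 days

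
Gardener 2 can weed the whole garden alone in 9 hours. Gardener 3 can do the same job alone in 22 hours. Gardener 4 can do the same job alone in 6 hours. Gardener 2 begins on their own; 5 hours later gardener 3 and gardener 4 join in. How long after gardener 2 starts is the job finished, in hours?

51/8 hours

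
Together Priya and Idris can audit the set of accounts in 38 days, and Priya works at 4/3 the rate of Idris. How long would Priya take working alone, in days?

133/2 days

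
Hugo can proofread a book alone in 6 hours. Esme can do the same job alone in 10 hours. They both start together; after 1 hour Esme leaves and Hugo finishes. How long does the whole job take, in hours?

27/5 hours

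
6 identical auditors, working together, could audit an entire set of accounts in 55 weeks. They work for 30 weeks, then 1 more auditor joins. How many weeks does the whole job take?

One auditor does 1/330 of the job per week.
After 30 weeks with 6 auditors, 6/11 is done (5/11 left).
With 7 auditors the rate is 7/330, so the rest takes 5/11 ÷ 7/330 = 150/7 weeks.
Total = 30 + 150/7 = 360/7 weeks.

360/7 weeks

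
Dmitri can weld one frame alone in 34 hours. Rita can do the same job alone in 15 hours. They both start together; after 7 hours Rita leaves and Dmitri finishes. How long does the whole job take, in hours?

In the first 7 hours the combined rate is 49/510, so 343/510 of the job is done, leaving 167/510.
After Rita leaves the rate is 1/34 per hour; the remaining 167/510 takes 167/15 hours.
Total = 7 + 167/15 = 272/15 hours.

272/15 hours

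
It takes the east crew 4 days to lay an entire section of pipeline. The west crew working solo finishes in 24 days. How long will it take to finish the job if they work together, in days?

Combined rate: 1/4 + 1/24 = (6 + 1)/24 = 7/24 per day.
Time = 1 ÷ (7/24) = 24/7 days.

24/7 days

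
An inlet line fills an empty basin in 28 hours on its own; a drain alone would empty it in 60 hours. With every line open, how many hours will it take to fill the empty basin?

105/2 hours

Net rate = 1/28 − 1/60 = (15 − 7)/420 = 8/420 = 2/105 per hour.
Filling time = 1 ÷ (2/105) = 105/2 hours.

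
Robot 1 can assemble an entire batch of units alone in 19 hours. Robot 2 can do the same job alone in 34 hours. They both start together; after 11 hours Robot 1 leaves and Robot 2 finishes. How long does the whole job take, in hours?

In the first 11 hours the combined rate is 53/646, so 583/646 of the job is done, leaving 63/646.
After Robot 1 leaves the rate is 1/34 per hour; the remaining 63/646 takes 63/19 hours.
Total = 11 + 63/19 = 272/19 hours.

272/19 hours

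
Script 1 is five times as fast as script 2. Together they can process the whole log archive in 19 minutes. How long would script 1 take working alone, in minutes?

114/5 minutes

Let script 2's rate be r; then script 1's rate is 5r, so together (5 + 1)r = 6r = 1/19.
Thus r = 1/114 per minute.
Script 2 alone: 114 minutes; script 1 alone: 114/5 minutes.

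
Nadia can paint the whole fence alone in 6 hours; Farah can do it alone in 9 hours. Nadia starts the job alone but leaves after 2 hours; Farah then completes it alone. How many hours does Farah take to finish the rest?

6 hours

In 2 hours Nadia does 2/6 = 1/3 of the job, leaving 2/3.
Farah works at 1/9 per hour, so finishing takes 2/3 ÷ 1/9 = 6 hours.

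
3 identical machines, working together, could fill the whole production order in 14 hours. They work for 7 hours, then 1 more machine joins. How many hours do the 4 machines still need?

21/4 hours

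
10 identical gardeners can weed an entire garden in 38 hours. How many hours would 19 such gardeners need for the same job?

Total work is 10·38 = 380 gardener-hours.
With 19 gardeners: 380/19 = 20 hours.

20 hours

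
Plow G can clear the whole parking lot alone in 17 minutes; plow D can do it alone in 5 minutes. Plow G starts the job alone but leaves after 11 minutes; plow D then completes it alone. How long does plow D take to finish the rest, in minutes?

30/17 minutes

In 11 minutes plow G does 11/17 of the job, leaving 6/17.
Plow D works at 1/5 per minute, so finishing takes 6/17 ÷ 1/5 = 30/17 minutes.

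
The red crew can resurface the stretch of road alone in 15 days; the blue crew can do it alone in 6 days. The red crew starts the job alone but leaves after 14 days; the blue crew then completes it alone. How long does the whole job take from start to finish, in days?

In 14 days the red crew does 14/15 of the job, leaving 1/15.
The blue crew works at 1/6 per day, so finishing takes 1/15 ÷ 1/6 = 2/5 days.
Total time = 14 + 2/5 = 72/5 days.

72/5 days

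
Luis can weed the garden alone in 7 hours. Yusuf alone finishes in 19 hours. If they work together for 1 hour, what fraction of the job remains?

Combined rate: 1/7 + 1/19 = (19 + 7)/133 = 26/133 per hour.
In 1 hour they complete 1·26/133 = 26/133 of the job.
So 107/133 remains.

107/133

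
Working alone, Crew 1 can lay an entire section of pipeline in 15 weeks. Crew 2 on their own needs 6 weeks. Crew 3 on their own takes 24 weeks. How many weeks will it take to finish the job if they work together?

40/11 weeks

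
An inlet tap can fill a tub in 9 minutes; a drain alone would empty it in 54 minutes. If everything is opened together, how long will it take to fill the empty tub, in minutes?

Net rate = 1/9 − 1/54 = (6 − 1)/54 = 5/54 per minute.
Filling time = 1 ÷ (5/54) = 54/5 minutes.

54/5 minutes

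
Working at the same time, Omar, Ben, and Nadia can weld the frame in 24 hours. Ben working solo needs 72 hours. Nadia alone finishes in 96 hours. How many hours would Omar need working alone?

Combined rate is 1/24 per hour.
Known contribution: 1/72 + 1/96 = (4 + 3)/288 = 7/288 per hour.
So Omar's rate is 1/24 − 7/288 = 5/288, meaning 288/5 hours alone.

288/5 hours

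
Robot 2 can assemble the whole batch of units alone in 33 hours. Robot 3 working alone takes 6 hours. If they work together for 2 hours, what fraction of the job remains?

20/33

Combined rate: 1/33 + 1/6 = (2 + 11)/66 = 13/66 per hour.
In 2 hours they complete 2·13/66 = 13/33 of the job.
So 20/33 remains.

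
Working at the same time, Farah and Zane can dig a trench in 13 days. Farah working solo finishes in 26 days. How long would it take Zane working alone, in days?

Combined rate is 1/13 per day.
Known contribution: 1/26 per day.
So Zane's rate is 1/13 − 1/26 = 1/26, meaning 26 days alone.

26 days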